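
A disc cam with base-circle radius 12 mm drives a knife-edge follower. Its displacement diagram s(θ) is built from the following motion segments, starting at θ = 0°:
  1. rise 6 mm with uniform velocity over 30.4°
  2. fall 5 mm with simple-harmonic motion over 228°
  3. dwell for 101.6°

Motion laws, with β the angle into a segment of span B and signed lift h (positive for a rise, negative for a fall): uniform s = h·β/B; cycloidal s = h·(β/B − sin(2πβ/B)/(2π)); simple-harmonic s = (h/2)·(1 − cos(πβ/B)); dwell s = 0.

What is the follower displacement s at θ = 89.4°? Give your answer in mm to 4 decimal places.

seg 1 [0°–30.4°] uniform, h=6: full span → s += 6 → s = 6.0000
seg 2 [30.4°–258.4°] simple-harmonic, h=-5: θ=89.4° here. β=59, B=228. -5/2·(1 − cos(π·0.2588)) = -0.7816 → s = 5.2184

5.2184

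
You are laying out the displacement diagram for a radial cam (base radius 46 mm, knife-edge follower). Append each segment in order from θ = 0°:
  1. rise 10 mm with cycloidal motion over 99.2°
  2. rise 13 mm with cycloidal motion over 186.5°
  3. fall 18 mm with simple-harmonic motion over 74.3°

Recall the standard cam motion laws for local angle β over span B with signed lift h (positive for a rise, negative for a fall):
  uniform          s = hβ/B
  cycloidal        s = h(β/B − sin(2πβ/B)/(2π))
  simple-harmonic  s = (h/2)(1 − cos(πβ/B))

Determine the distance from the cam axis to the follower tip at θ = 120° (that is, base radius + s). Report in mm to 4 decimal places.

seg 1 [0°–99.2°] cycloidal, h=10: full span → s += 10 → s = 10.0000
seg 2 [99.2°–285.7°] cycloidal, h=13: θ=120° here. β=20.8, B=186.5. 13·(0.1115 − sin(2π·0.1115)/(2π)) = 0.1158 → s = 10.1158
radial distance = base radius + s = 46 + 10.1158 = 56.1158

56.1158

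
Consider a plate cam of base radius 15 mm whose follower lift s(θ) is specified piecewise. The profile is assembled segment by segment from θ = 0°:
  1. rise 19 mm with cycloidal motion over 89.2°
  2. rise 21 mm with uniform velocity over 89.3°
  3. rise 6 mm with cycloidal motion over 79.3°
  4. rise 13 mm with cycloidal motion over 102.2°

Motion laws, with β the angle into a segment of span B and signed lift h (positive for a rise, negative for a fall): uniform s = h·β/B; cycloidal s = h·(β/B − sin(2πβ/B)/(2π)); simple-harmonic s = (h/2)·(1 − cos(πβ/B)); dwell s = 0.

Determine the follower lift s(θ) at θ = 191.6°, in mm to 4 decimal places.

seg 1 [0°–89.2°] cycloidal, h=19: full span → s += 19 → s = 19.0000
seg 2 [89.2°–178.5°] uniform, h=21: full span → s += 21 → s = 40.0000
seg 3 [178.5°–257.8°] cycloidal, h=6: θ=191.6° here. β=13.1, B=79.3. 6·(0.1652 − sin(2π·0.1652)/(2π)) = 0.1686 → s = 40.1686

40.1686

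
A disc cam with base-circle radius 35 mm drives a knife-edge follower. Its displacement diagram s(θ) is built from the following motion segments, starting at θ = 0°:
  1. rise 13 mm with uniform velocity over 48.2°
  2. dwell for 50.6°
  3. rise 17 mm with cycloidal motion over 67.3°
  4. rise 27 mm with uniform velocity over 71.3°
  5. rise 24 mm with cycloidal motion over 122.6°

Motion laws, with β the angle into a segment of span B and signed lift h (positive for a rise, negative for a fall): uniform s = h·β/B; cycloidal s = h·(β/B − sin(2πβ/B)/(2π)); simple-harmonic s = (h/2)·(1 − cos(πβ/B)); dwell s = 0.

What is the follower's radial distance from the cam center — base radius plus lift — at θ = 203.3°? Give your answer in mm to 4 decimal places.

seg 1 [0°–48.2°] uniform, h=13: full span → s += 13 → s = 13.0000
seg 2 [48.2°–98.8°] dwell: s stays 13.0000
seg 3 [98.8°–166.1°] cycloidal, h=17: full span → s += 17 → s = 30.0000
seg 4 [166.1°–237.4°] uniform, h=27: θ=203.3° here. β=37.2, B=71.3. 27·37.2/71.3 = 14.0870 → s = 44.0870
radial distance = base radius + s = 35 + 44.0870 = 79.0870

79.0870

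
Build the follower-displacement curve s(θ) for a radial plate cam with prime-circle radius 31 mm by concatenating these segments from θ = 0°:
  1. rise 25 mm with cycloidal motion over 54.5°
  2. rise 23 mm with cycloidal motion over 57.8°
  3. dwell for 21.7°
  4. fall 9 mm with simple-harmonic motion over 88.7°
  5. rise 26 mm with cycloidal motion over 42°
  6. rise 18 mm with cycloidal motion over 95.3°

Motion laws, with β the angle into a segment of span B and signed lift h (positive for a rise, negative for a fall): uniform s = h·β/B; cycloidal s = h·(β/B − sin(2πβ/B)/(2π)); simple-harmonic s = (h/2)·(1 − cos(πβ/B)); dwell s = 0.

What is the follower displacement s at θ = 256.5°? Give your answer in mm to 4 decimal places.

seg 1 [0°–54.5°] cycloidal, h=25: full span → s += 25 → s = 25.0000
seg 2 [54.5°–112.3°] cycloidal, h=23: full span → s += 23 → s = 48.0000
seg 3 [112.3°–134°] dwell: s stays 48.0000
seg 4 [134°–222.7°] simple-harmonic, h=-9: full span → s += -9 → s = 39.0000
seg 5 [222.7°–264.7°] cycloidal, h=26: θ=256.5° here. β=33.8, B=42. 26·(0.8048 − sin(2π·0.8048)/(2π)) = 24.8193 → s = 63.8193

63.8193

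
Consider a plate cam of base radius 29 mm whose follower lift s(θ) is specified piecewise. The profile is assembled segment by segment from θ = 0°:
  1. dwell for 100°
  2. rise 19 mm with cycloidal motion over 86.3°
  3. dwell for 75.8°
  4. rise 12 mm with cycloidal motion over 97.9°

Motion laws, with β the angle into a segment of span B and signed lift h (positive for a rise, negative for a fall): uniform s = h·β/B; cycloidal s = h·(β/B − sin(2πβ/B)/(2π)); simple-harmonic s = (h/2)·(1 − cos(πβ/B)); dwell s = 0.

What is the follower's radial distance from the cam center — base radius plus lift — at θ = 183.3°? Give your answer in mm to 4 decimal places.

seg 1 [0°–100°] dwell: s stays 0.0000
seg 2 [100°–186.3°] cycloidal, h=19: θ=183.3° here. β=83.3, B=86.3. 19·(0.9652 − sin(2π·0.9652)/(2π)) = 18.9948 → s = 18.9948
radial distance = base radius + s = 29 + 18.9948 = 47.9948

47.9948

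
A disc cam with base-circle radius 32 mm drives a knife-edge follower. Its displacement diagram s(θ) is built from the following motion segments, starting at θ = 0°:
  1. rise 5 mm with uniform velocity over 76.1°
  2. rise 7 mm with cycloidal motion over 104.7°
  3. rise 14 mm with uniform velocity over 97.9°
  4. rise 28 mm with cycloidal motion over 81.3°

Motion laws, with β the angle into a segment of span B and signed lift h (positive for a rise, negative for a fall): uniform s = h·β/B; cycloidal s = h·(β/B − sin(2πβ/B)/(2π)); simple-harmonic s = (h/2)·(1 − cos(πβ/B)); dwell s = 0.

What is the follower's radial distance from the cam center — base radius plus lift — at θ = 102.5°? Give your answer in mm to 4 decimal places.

seg 1 [0°–76.1°] uniform, h=5: full span → s += 5 → s = 5.0000
seg 2 [76.1°–180.8°] cycloidal, h=7: θ=102.5° here. β=26.4, B=104.7. 7·(0.2521 − sin(2π·0.2521)/(2π)) = 0.6511 → s = 5.6511
radial distance = base radius + s = 32 + 5.6511 = 37.6511

37.6511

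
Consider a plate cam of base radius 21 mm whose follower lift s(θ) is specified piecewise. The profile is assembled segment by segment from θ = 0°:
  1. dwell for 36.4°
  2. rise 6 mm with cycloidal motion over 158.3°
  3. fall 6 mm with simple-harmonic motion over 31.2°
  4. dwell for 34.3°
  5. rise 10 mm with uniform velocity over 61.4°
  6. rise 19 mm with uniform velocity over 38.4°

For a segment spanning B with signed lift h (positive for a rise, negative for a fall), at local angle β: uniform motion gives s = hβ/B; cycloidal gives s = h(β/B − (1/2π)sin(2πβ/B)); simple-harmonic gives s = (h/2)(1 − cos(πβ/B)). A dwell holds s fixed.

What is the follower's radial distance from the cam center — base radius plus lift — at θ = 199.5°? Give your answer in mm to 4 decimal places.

seg 1 [0°–36.4°] dwell: s stays 0.0000
seg 2 [36.4°–194.7°] cycloidal, h=6: full span → s += 6 → s = 6.0000
seg 3 [194.7°–225.9°] simple-harmonic, h=-6: θ=199.5° here. β=4.8, B=31.2. -6/2·(1 − cos(π·0.1538)) = -0.3436 → s = 5.6564
radial distance = base radius + s = 21 + 5.6564 = 26.6564

26.6564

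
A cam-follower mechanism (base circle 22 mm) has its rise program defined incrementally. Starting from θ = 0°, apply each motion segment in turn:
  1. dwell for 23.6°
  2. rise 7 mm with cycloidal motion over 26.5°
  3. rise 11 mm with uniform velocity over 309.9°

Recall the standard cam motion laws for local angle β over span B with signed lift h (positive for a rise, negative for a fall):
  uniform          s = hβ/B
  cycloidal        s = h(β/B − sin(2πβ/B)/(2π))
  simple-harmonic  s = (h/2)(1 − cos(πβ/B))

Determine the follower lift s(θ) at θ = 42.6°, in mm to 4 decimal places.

seg 1 [0°–23.6°] dwell: s stays 0.0000
seg 2 [23.6°–50.1°] cycloidal, h=7: θ=42.6° here. β=19, B=26.5. 7·(0.7170 − sin(2π·0.7170)/(2π)) = 6.1091 → s = 6.1091

6.1091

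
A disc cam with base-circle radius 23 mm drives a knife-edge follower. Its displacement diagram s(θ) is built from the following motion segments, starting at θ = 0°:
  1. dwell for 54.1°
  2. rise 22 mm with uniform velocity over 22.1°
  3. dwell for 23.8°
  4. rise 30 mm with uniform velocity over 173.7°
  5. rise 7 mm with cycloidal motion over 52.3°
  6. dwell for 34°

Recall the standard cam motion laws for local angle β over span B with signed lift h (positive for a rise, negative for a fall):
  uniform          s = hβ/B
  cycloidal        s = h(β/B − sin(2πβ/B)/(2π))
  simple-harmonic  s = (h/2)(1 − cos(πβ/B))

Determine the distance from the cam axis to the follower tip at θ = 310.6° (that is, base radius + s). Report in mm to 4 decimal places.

seg 1 [0°–54.1°] dwell: s stays 0.0000
seg 2 [54.1°–76.2°] uniform, h=22: full span → s += 22 → s = 22.0000
seg 3 [76.2°–100°] dwell: s stays 22.0000
seg 4 [100°–273.7°] uniform, h=30: full span → s += 30 → s = 52.0000
seg 5 [273.7°–326°] cycloidal, h=7: θ=310.6° here. β=36.9, B=52.3. 7·(0.7055 − sin(2π·0.7055)/(2π)) = 6.0097 → s = 58.0097
radial distance = base radius + s = 23 + 58.0097 = 81.0097

81.0097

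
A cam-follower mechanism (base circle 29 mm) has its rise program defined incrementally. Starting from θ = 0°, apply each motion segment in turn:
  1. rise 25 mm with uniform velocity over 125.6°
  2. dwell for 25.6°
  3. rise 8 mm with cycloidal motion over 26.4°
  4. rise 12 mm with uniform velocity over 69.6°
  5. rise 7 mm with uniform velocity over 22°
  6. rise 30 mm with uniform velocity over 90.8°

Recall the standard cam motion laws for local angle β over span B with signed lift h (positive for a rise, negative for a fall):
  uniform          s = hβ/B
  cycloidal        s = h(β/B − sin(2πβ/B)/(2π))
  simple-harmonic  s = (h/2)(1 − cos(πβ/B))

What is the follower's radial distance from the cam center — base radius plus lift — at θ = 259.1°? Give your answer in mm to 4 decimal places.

seg 1 [0°–125.6°] uniform, h=25: full span → s += 25 → s = 25.0000
seg 2 [125.6°–151.2°] dwell: s stays 25.0000
seg 3 [151.2°–177.6°] cycloidal, h=8: full span → s += 8 → s = 33.0000
seg 4 [177.6°–247.2°] uniform, h=12: full span → s += 12 → s = 45.0000
seg 5 [247.2°–269.2°] uniform, h=7: θ=259.1° here. β=11.9, B=22. 7·11.9/22 = 3.7864 → s = 48.7864
radial distance = base radius + s = 29 + 48.7864 = 77.7864

77.7864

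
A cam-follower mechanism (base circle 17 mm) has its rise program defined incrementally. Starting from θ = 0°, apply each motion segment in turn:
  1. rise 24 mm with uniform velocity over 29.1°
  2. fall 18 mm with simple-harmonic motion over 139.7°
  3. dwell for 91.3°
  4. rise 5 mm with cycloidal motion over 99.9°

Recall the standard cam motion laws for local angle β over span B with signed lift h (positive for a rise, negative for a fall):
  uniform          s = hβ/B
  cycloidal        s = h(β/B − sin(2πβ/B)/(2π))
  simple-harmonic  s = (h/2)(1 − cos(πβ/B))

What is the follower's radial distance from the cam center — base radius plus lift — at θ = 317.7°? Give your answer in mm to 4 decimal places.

seg 1 [0°–29.1°] uniform, h=24: full span → s += 24 → s = 24.0000
seg 2 [29.1°–168.8°] simple-harmonic, h=-18: full span → s += -18 → s = 6.0000
seg 3 [168.8°–260.1°] dwell: s stays 6.0000
seg 4 [260.1°–360°] cycloidal, h=5: θ=317.7° here. β=57.6, B=99.9. 5·(0.5766 − sin(2π·0.5766)/(2π)) = 3.2512 → s = 9.2512
radial distance = base radius + s = 17 + 9.2512 = 26.2512

26.2512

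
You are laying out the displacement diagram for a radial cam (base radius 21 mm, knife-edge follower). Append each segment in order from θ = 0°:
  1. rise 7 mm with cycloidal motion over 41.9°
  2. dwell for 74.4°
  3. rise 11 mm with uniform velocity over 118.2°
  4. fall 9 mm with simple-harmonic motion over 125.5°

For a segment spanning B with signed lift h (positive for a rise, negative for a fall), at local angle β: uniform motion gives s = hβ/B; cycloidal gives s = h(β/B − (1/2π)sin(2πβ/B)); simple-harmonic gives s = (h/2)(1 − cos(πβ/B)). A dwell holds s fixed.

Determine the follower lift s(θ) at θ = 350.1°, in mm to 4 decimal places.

seg 1 [0°–41.9°] cycloidal, h=7: full span → s += 7 → s = 7.0000
seg 2 [41.9°–116.3°] dwell: s stays 7.0000
seg 3 [116.3°–234.5°] uniform, h=11: full span → s += 11 → s = 18.0000
seg 4 [234.5°–360°] simple-harmonic, h=-9: θ=350.1° here. β=115.6, B=125.5. -9/2·(1 − cos(π·0.9211)) = -8.8625 → s = 9.1375

9.1375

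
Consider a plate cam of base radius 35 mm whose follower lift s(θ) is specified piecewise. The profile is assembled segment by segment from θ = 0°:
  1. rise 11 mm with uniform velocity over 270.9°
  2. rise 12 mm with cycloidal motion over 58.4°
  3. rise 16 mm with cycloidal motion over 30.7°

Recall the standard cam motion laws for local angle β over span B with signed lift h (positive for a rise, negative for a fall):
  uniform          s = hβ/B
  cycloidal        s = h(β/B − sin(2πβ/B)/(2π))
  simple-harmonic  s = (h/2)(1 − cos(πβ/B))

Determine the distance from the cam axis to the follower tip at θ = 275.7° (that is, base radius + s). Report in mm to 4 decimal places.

seg 1 [0°–270.9°] uniform, h=11: full span → s += 11 → s = 11.0000
seg 2 [270.9°–329.3°] cycloidal, h=12: θ=275.7° here. β=4.8, B=58.4. 12·(0.0822 − sin(2π·0.0822)/(2π)) = 0.0433 → s = 11.0433
radial distance = base radius + s = 35 + 11.0433 = 46.0433

46.0433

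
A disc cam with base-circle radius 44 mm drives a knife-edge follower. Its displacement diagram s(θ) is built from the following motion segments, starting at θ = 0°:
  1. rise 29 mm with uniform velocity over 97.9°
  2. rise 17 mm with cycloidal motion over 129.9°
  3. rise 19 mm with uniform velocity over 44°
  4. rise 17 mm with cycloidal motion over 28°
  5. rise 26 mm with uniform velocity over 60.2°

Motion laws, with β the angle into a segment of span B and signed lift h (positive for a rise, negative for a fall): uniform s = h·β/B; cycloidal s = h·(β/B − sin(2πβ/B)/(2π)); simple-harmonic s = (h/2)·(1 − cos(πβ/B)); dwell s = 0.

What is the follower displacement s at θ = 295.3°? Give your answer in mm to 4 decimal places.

seg 1 [0°–97.9°] uniform, h=29: full span → s += 29 → s = 29.0000
seg 2 [97.9°–227.8°] cycloidal, h=17: full span → s += 17 → s = 46.0000
seg 3 [227.8°–271.8°] uniform, h=19: full span → s += 19 → s = 65.0000
seg 4 [271.8°–299.8°] cycloidal, h=17: θ=295.3° here. β=23.5, B=28. 17·(0.8393 − sin(2π·0.8393)/(2π)) = 16.5588 → s = 81.5588

81.5588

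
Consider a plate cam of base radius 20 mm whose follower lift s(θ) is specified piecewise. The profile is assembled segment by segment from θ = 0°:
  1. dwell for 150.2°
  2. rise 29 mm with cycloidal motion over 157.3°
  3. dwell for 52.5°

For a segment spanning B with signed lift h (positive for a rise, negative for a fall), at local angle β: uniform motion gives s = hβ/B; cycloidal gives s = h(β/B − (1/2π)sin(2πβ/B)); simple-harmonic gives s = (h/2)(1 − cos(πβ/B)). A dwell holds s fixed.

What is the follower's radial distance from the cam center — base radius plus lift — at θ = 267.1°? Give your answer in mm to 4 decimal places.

seg 1 [0°–150.2°] dwell: s stays 0.0000
seg 2 [150.2°–307.5°] cycloidal, h=29: θ=267.1° here. β=116.9, B=157.3. 29·(0.7432 − sin(2π·0.7432)/(2π)) = 26.1631 → s = 26.1631
radial distance = base radius + s = 20 + 26.1631 = 46.1631

46.1631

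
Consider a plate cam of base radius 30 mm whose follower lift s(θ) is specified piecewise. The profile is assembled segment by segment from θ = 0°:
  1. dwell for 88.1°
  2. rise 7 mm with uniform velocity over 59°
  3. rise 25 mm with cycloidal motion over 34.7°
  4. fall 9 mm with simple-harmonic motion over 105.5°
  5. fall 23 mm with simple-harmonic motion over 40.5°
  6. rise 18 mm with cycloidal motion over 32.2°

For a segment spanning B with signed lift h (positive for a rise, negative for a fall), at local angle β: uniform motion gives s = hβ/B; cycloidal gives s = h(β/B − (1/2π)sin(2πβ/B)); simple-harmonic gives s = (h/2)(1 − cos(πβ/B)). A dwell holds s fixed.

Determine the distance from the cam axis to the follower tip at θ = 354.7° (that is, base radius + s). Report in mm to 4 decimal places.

seg 1 [0°–88.1°] dwell: s stays 0.0000
seg 2 [88.1°–147.1°] uniform, h=7: full span → s += 7 → s = 7.0000
seg 3 [147.1°–181.8°] cycloidal, h=25: full span → s += 25 → s = 32.0000
seg 4 [181.8°–287.3°] simple-harmonic, h=-9: full span → s += -9 → s = 23.0000
seg 5 [287.3°–327.8°] simple-harmonic, h=-23: full span → s += -23 → s = 0.0000
seg 6 [327.8°–360°] cycloidal, h=18: θ=354.7° here. β=26.9, B=32.2. 18·(0.8354 − sin(2π·0.8354)/(2π)) = 17.4994 → s = 17.4994
radial distance = base radius + s = 30 + 17.4994 = 47.4994

47.4994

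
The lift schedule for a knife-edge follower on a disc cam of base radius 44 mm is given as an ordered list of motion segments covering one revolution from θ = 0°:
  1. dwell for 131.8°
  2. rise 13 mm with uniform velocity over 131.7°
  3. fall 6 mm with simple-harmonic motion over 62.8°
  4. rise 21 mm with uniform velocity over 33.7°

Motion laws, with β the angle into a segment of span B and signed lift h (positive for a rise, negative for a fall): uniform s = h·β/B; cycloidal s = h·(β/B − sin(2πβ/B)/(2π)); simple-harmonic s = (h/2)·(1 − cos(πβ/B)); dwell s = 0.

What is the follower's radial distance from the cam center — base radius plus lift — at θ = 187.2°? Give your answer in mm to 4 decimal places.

seg 1 [0°–131.8°] dwell: s stays 0.0000
seg 2 [131.8°–263.5°] uniform, h=13: θ=187.2° here. β=55.4, B=131.7. 13·55.4/131.7 = 5.4685 → s = 5.4685
radial distance = base radius + s = 44 + 5.4685 = 49.4685

49.4685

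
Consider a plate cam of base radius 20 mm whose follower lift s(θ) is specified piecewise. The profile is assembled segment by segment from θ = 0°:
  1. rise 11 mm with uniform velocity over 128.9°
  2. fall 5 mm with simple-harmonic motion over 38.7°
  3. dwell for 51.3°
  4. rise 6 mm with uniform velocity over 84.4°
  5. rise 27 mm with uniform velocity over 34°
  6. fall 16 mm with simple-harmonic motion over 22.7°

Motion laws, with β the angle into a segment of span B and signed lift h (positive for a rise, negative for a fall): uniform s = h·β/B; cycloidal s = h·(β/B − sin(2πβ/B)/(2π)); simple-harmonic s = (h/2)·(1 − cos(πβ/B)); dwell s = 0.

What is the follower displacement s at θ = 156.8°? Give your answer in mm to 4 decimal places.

seg 1 [0°–128.9°] uniform, h=11: full span → s += 11 → s = 11.0000
seg 2 [128.9°–167.6°] simple-harmonic, h=-5: θ=156.8° here. β=27.9, B=38.7. -5/2·(1 − cos(π·0.7209)) = -4.0992 → s = 6.9008

6.9008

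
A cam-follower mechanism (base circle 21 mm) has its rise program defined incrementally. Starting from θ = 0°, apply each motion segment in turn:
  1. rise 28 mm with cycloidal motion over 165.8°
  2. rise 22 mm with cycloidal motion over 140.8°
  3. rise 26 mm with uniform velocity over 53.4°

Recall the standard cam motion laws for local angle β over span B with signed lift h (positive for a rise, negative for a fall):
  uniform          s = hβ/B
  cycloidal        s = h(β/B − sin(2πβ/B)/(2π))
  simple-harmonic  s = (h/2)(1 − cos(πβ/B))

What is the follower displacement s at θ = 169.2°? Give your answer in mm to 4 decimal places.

seg 1 [0°–165.8°] cycloidal, h=28: full span → s += 28 → s = 28.0000
seg 2 [165.8°–306.6°] cycloidal, h=22: θ=169.2° here. β=3.4, B=140.8. 22·(0.0241 − sin(2π·0.0241)/(2π)) = 0.0020 → s = 28.0020

28.0020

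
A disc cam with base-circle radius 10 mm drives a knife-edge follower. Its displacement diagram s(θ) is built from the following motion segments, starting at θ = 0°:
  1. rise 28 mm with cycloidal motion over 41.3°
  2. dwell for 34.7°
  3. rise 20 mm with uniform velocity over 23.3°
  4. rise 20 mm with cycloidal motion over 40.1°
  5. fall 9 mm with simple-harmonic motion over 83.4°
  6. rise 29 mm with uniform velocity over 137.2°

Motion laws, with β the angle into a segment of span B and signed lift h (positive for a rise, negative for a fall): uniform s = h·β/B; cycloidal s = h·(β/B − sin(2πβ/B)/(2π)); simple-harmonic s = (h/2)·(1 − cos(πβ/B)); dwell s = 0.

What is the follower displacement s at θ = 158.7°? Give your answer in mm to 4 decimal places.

seg 1 [0°–41.3°] cycloidal, h=28: full span → s += 28 → s = 28.0000
seg 2 [41.3°–76°] dwell: s stays 28.0000
seg 3 [76°–99.3°] uniform, h=20: full span → s += 20 → s = 48.0000
seg 4 [99.3°–139.4°] cycloidal, h=20: full span → s += 20 → s = 68.0000
seg 5 [139.4°–222.8°] simple-harmonic, h=-9: θ=158.7° here. β=19.3, B=83.4. -9/2·(1 − cos(π·0.2314)) = -1.1378 → s = 66.8622

66.8622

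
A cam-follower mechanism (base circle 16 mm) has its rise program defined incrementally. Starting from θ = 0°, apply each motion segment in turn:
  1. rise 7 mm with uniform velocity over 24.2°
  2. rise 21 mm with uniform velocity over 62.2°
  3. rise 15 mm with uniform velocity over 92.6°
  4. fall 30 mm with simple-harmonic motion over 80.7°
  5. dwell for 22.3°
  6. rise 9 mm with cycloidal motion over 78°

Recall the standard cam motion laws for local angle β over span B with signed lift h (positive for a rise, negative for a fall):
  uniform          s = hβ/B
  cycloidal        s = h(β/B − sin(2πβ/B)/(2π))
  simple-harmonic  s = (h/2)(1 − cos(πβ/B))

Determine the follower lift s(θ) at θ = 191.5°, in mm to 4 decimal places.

seg 1 [0°–24.2°] uniform, h=7: full span → s += 7 → s = 7.0000
seg 2 [24.2°–86.4°] uniform, h=21: full span → s += 21 → s = 28.0000
seg 3 [86.4°–179°] uniform, h=15: full span → s += 15 → s = 43.0000
seg 4 [179°–259.7°] simple-harmonic, h=-30: θ=191.5° here. β=12.5, B=80.7. -30/2·(1 − cos(π·0.1549)) = -1.7412 → s = 41.2588

41.2588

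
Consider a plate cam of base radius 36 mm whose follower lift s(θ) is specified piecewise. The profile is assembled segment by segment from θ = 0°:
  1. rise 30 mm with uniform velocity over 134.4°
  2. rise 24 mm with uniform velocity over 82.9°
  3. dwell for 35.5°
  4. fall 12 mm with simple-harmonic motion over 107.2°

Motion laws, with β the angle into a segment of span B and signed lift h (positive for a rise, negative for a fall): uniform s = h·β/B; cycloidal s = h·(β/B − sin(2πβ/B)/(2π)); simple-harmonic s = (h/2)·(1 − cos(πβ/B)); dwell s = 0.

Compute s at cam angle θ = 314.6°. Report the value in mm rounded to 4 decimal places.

seg 1 [0°–134.4°] uniform, h=30: full span → s += 30 → s = 30.0000
seg 2 [134.4°–217.3°] uniform, h=24: full span → s += 24 → s = 54.0000
seg 3 [217.3°–252.8°] dwell: s stays 54.0000
seg 4 [252.8°–360°] simple-harmonic, h=-12: θ=314.6° here. β=61.8, B=107.2. -12/2·(1 − cos(π·0.5765)) = -7.4280 → s = 46.5720

46.5720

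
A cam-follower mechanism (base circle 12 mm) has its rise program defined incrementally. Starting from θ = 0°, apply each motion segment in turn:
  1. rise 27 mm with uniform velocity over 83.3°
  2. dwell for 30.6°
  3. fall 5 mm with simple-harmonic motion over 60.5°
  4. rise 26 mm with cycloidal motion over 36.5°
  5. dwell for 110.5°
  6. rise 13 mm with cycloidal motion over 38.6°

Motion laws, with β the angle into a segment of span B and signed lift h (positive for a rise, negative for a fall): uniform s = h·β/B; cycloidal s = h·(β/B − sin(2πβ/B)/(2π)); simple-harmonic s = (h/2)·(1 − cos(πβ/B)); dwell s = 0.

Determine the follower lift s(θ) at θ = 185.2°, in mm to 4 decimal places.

seg 1 [0°–83.3°] uniform, h=27: full span → s += 27 → s = 27.0000
seg 2 [83.3°–113.9°] dwell: s stays 27.0000
seg 3 [113.9°–174.4°] simple-harmonic, h=-5: full span → s += -5 → s = 22.0000
seg 4 [174.4°–210.9°] cycloidal, h=26: θ=185.2° here. β=10.8, B=36.5. 26·(0.2959 − sin(2π·0.2959)/(2π)) = 3.7259 → s = 25.7259

25.7259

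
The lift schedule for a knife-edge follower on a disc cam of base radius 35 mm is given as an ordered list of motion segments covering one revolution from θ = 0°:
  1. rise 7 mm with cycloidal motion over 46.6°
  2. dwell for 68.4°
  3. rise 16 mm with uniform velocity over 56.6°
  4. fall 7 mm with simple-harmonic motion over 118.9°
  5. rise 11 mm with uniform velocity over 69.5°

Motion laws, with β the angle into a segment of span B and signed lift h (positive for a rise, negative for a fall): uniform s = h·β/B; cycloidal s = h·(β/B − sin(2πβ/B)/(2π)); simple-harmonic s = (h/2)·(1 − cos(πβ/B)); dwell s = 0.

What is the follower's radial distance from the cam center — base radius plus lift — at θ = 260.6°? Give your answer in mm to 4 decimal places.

seg 1 [0°–46.6°] cycloidal, h=7: full span → s += 7 → s = 7.0000
seg 2 [46.6°–115°] dwell: s stays 7.0000
seg 3 [115°–171.6°] uniform, h=16: full span → s += 16 → s = 23.0000
seg 4 [171.6°–290.5°] simple-harmonic, h=-7: θ=260.6° here. β=89, B=118.9. -7/2·(1 − cos(π·0.7485)) = -5.9634 → s = 17.0366
radial distance = base radius + s = 35 + 17.0366 = 52.0366

52.0366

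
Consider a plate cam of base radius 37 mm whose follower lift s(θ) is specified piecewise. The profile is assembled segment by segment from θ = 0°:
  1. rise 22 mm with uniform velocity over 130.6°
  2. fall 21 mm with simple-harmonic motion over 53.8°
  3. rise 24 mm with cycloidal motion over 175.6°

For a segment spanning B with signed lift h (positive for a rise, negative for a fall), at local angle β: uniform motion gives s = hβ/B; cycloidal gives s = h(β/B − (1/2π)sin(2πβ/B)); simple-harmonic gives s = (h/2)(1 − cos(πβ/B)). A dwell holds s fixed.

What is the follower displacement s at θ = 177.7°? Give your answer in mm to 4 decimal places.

seg 1 [0°–130.6°] uniform, h=22: full span → s += 22 → s = 22.0000
seg 2 [130.6°–184.4°] simple-harmonic, h=-21: θ=177.7° here. β=47.1, B=53.8. -21/2·(1 − cos(π·0.8755)) = -20.2066 → s = 1.7934

1.7934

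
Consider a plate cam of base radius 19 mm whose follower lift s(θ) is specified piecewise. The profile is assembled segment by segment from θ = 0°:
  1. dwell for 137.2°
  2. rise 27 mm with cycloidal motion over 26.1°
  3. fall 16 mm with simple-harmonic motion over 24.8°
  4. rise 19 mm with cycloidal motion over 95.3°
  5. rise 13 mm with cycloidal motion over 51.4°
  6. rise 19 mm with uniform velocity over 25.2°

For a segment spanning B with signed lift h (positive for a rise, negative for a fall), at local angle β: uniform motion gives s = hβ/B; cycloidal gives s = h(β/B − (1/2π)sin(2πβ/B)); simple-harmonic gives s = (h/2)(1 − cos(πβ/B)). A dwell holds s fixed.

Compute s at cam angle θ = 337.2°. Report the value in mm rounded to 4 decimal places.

seg 1 [0°–137.2°] dwell: s stays 0.0000
seg 2 [137.2°–163.3°] cycloidal, h=27: full span → s += 27 → s = 27.0000
seg 3 [163.3°–188.1°] simple-harmonic, h=-16: full span → s += -16 → s = 11.0000
seg 4 [188.1°–283.4°] cycloidal, h=19: full span → s += 19 → s = 30.0000
seg 5 [283.4°–334.8°] cycloidal, h=13: full span → s += 13 → s = 43.0000
seg 6 [334.8°–360°] uniform, h=19: θ=337.2° here. β=2.4, B=25.2. 19·2.4/25.2 = 1.8095 → s = 44.8095

44.8095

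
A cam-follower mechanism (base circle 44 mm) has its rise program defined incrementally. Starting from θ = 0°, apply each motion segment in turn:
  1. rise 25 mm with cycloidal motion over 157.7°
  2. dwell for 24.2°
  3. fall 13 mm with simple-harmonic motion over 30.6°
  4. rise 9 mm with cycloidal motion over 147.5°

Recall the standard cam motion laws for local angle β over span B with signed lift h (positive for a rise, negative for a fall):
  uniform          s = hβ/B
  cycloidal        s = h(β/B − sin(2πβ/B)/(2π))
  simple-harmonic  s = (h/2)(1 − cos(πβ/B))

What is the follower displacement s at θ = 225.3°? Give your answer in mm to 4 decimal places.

seg 1 [0°–157.7°] cycloidal, h=25: full span → s += 25 → s = 25.0000
seg 2 [157.7°–181.9°] dwell: s stays 25.0000
seg 3 [181.9°–212.5°] simple-harmonic, h=-13: full span → s += -13 → s = 12.0000
seg 4 [212.5°–360°] cycloidal, h=9: θ=225.3° here. β=12.8, B=147.5. 9·(0.0868 − sin(2π·0.0868)/(2π)) = 0.0381 → s = 12.0381

12.0381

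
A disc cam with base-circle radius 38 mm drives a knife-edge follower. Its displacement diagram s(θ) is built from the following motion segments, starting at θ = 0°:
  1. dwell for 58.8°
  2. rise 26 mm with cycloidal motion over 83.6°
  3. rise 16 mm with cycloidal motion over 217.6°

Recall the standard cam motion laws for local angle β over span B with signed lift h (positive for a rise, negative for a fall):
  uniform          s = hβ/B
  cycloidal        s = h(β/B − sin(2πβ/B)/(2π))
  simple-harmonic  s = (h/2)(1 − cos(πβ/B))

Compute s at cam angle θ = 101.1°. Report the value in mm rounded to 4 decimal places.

seg 1 [0°–58.8°] dwell: s stays 0.0000
seg 2 [58.8°–142.4°] cycloidal, h=26: θ=101.1° here. β=42.3, B=83.6. 26·(0.5060 − sin(2π·0.5060)/(2π)) = 13.3110 → s = 13.3110

13.3110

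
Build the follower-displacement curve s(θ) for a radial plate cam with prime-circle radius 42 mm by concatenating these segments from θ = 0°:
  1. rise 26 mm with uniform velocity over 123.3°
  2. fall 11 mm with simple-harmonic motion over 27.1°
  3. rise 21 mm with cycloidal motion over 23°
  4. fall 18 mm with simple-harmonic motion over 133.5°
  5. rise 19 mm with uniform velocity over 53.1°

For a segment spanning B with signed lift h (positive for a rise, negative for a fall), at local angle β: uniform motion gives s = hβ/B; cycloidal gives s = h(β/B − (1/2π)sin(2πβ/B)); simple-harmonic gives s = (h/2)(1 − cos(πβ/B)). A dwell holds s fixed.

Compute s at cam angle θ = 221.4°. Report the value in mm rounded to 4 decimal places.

seg 1 [0°–123.3°] uniform, h=26: full span → s += 26 → s = 26.0000
seg 2 [123.3°–150.4°] simple-harmonic, h=-11: full span → s += -11 → s = 15.0000
seg 3 [150.4°–173.4°] cycloidal, h=21: full span → s += 21 → s = 36.0000
seg 4 [173.4°–306.9°] simple-harmonic, h=-18: θ=221.4° here. β=48, B=133.5. -18/2·(1 − cos(π·0.3596)) = -5.1565 → s = 30.8435

30.8435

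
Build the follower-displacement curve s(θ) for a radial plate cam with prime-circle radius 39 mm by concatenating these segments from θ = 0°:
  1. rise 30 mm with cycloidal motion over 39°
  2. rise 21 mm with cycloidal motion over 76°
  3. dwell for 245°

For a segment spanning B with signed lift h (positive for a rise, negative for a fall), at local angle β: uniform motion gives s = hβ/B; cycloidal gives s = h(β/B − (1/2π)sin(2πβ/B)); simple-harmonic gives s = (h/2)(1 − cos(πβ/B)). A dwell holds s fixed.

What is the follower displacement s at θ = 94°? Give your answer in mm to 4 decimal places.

seg 1 [0°–39°] cycloidal, h=30: full span → s += 30 → s = 30.0000
seg 2 [39°–115°] cycloidal, h=21: θ=94° here. β=55, B=76. 21·(0.7237 − sin(2π·0.7237)/(2π)) = 18.4940 → s = 48.4940

48.4940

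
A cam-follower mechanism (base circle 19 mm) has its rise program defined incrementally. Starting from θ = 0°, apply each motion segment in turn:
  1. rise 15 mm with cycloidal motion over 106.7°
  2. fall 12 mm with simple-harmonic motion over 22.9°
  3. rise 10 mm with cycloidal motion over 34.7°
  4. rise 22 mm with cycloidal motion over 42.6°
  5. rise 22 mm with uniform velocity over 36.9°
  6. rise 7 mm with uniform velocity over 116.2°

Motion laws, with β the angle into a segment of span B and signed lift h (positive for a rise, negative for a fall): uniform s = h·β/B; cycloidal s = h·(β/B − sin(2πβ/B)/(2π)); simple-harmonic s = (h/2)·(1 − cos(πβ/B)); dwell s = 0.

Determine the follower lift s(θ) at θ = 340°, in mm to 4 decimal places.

seg 1 [0°–106.7°] cycloidal, h=15: full span → s += 15 → s = 15.0000
seg 2 [106.7°–129.6°] simple-harmonic, h=-12: full span → s += -12 → s = 3.0000
seg 3 [129.6°–164.3°] cycloidal, h=10: full span → s += 10 → s = 13.0000
seg 4 [164.3°–206.9°] cycloidal, h=22: full span → s += 22 → s = 35.0000
seg 5 [206.9°–243.8°] uniform, h=22: full span → s += 22 → s = 57.0000
seg 6 [243.8°–360°] uniform, h=7: θ=340° here. β=96.2, B=116.2. 7·96.2/116.2 = 5.7952 → s = 62.7952

62.7952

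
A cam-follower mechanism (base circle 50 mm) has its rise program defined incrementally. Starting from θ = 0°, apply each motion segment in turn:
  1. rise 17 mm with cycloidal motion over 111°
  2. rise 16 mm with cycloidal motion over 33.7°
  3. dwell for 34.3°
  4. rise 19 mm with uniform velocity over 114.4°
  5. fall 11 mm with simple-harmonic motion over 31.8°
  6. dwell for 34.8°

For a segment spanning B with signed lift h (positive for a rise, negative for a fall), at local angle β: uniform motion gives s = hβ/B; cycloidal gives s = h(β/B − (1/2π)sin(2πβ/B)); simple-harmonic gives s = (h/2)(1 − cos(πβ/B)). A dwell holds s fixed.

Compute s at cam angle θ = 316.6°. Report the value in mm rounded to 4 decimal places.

seg 1 [0°–111°] cycloidal, h=17: full span → s += 17 → s = 17.0000
seg 2 [111°–144.7°] cycloidal, h=16: full span → s += 16 → s = 33.0000
seg 3 [144.7°–179°] dwell: s stays 33.0000
seg 4 [179°–293.4°] uniform, h=19: full span → s += 19 → s = 52.0000
seg 5 [293.4°–325.2°] simple-harmonic, h=-11: θ=316.6° here. β=23.2, B=31.8. -11/2·(1 − cos(π·0.7296)) = -9.1315 → s = 42.8685

42.8685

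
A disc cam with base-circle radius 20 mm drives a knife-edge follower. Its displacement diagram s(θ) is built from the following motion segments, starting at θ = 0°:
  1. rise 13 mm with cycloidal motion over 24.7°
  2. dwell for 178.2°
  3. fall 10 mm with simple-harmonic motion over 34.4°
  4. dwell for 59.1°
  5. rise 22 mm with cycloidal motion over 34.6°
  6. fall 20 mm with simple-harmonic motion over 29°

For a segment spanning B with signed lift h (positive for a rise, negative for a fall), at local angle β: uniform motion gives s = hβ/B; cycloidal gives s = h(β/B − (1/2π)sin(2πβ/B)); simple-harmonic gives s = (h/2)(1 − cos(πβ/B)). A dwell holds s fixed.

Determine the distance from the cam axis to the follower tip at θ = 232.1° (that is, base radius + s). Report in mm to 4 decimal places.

seg 1 [0°–24.7°] cycloidal, h=13: full span → s += 13 → s = 13.0000
seg 2 [24.7°–202.9°] dwell: s stays 13.0000
seg 3 [202.9°–237.3°] simple-harmonic, h=-10: θ=232.1° here. β=29.2, B=34.4. -10/2·(1 − cos(π·0.8488)) = -9.4467 → s = 3.5533
radial distance = base radius + s = 20 + 3.5533 = 23.5533

23.5533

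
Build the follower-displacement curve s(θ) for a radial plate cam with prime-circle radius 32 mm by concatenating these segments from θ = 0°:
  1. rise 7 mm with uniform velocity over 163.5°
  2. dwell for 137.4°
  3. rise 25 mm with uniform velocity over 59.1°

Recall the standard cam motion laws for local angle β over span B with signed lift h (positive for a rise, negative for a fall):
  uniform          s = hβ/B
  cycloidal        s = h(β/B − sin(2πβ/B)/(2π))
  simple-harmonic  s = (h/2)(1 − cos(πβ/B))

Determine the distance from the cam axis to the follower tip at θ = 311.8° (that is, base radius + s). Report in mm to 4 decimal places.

seg 1 [0°–163.5°] uniform, h=7: full span → s += 7 → s = 7.0000
seg 2 [163.5°–300.9°] dwell: s stays 7.0000
seg 3 [300.9°–360°] uniform, h=25: θ=311.8° here. β=10.9, B=59.1. 25·10.9/59.1 = 4.6108 → s = 11.6108
radial distance = base radius + s = 32 + 11.6108 = 43.6108

43.6108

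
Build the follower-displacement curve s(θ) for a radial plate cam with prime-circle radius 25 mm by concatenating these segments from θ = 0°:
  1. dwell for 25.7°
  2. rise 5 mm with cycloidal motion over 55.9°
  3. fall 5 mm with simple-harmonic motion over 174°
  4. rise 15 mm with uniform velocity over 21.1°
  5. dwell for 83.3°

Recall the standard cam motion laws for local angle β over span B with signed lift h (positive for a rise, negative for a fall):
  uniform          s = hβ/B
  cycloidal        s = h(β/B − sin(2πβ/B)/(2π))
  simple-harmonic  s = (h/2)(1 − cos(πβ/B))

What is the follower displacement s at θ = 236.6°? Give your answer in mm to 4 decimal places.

seg 1 [0°–25.7°] dwell: s stays 0.0000
seg 2 [25.7°–81.6°] cycloidal, h=5: full span → s += 5 → s = 5.0000
seg 3 [81.6°–255.6°] simple-harmonic, h=-5: θ=236.6° here. β=155, B=174. -5/2·(1 − cos(π·0.8908)) = -4.8543 → s = 0.1457

0.1457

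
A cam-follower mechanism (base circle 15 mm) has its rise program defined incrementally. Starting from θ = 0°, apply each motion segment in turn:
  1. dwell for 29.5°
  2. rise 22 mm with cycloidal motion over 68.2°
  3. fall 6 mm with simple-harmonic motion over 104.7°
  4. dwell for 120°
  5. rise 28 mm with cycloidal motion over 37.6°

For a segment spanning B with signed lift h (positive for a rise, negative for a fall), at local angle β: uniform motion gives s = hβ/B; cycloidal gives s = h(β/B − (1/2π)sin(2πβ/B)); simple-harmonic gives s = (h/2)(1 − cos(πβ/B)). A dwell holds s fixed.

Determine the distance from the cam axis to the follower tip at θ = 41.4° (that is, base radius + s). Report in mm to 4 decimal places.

seg 1 [0°–29.5°] dwell: s stays 0.0000
seg 2 [29.5°–97.7°] cycloidal, h=22: θ=41.4° here. β=11.9, B=68.2. 22·(0.1745 − sin(2π·0.1745)/(2π)) = 0.7241 → s = 0.7241
radial distance = base radius + s = 15 + 0.7241 = 15.7241

15.7241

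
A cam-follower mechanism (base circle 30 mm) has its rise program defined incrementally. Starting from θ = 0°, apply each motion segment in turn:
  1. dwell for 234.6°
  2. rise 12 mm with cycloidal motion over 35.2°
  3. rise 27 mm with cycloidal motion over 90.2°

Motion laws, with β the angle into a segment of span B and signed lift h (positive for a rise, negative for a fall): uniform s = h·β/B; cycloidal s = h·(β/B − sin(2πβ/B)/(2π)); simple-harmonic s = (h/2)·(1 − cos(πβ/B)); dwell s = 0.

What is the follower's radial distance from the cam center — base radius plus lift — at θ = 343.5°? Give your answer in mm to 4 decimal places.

seg 1 [0°–234.6°] dwell: s stays 0.0000
seg 2 [234.6°–269.8°] cycloidal, h=12: full span → s += 12 → s = 12.0000
seg 3 [269.8°–360°] cycloidal, h=27: θ=343.5° here. β=73.7, B=90.2. 27·(0.8171 − sin(2π·0.8171)/(2π)) = 25.9822 → s = 37.9822
radial distance = base radius + s = 30 + 37.9822 = 67.9822

67.9822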